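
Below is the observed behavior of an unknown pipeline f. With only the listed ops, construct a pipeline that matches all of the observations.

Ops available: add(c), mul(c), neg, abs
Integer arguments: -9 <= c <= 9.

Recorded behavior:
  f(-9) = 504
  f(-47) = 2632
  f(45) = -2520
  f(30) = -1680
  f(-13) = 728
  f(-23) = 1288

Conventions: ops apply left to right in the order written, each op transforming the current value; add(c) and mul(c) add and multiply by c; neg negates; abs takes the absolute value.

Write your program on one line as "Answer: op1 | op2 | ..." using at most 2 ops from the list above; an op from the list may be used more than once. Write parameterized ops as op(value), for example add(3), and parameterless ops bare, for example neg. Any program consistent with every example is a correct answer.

mul(7) | mul(-8)

Check, running the answer program on each example:
  -9 -> -63 -> 504
  -47 -> -329 -> 2632
  45 -> 315 -> -2520
  30 -> 210 -> -1680
  -13 -> -91 -> 728
  -23 -> -161 -> 1288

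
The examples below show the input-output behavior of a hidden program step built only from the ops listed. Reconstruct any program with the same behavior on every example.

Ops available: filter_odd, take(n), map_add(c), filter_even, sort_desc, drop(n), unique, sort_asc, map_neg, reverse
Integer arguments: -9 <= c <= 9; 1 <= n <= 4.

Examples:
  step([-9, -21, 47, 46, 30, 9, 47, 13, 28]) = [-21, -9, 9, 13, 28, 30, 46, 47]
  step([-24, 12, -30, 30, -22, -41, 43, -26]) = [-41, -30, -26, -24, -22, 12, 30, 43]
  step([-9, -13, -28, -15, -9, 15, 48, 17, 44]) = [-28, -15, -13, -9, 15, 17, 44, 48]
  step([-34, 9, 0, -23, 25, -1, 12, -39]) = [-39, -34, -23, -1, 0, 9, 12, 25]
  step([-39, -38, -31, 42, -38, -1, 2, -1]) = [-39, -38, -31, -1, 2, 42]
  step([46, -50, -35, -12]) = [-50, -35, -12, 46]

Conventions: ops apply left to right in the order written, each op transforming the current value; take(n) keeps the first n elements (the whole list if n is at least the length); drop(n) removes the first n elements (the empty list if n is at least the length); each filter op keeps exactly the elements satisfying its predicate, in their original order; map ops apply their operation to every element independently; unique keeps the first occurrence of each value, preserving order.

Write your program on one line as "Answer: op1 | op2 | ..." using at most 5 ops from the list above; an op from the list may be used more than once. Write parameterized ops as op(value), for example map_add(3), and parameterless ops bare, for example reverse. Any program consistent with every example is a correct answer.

reverse | sort_desc | reverse | unique

Check, running the answer program on each example:
  [-9, -21, 47, 46, 30, 9, 47, 13, 28] -> [28, 13, 47, 9, 30, 46, 47, -21, -9] -> [47, 47, 46, 30, 28, 13, 9, -9, -21] -> [-21, -9, 9, 13, 28, 30, 46, 47, 47] -> [-21, -9, 9, 13, 28, 30, 46, 47]
  [-24, 12, -30, 30, -22, -41, 43, -26] -> [-26, 43, -41, -22, 30, -30, 12, -24] -> [43, 30, 12, -22, -24, -26, -30, -41] -> [-41, -30, -26, -24, -22, 12, 30, 43] -> [-41, -30, -26, -24, -22, 12, 30, 43]
  [-9, -13, -28, -15, -9, 15, 48, 17, 44] -> [44, 17, 48, 15, -9, -15, -28, -13, -9] -> [48, 44, 17, 15, -9, -9, -13, -15, -28] -> [-28, -15, -13, -9, -9, 15, 17, 44, 48] -> [-28, -15, -13, -9, 15, 17, 44, 48]
  [-34, 9, 0, -23, 25, -1, 12, -39] -> [-39, 12, -1, 25, -23, 0, 9, -34] -> [25, 12, 9, 0, -1, -23, -34, -39] -> [-39, -34, -23, -1, 0, 9, 12, 25] -> [-39, -34, -23, -1, 0, 9, 12, 25]
  [-39, -38, -31, 42, -38, -1, 2, -1] -> [-1, 2, -1, -38, 42, -31, -38, -39] -> [42, 2, -1, -1, -31, -38, -38, -39] -> [-39, -38, -38, -31, -1, -1, 2, 42] -> [-39, -38, -31, -1, 2, 42]
  [46, -50, -35, -12] -> [-12, -35, -50, 46] -> [46, -12, -35, -50] -> [-50, -35, -12, 46] -> [-50, -35, -12, 46]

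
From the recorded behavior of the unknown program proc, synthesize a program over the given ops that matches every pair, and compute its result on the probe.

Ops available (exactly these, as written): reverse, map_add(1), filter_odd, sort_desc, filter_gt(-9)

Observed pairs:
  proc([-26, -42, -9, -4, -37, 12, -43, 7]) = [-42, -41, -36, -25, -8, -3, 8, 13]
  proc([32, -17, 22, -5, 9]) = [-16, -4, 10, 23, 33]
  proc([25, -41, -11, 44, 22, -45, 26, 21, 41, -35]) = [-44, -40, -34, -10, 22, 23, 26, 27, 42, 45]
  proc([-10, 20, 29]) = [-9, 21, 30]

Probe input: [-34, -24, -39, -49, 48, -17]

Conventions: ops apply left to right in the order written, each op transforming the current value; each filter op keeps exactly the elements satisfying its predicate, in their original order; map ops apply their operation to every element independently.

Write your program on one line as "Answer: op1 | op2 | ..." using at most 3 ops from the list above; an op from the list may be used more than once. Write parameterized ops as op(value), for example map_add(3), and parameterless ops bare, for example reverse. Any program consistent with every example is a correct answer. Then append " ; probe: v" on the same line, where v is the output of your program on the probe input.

sort_desc | map_add(1) | reverse ; probe: [-48, -38, -33, -23, -16, 49]

Check, running the answer program on each example:
  [-26, -42, -9, -4, -37, 12, -43, 7] -> [12, 7, -4, -9, -26, -37, -42, -43] -> [13, 8, -3, -8, -25, -36, -41, -42] -> [-42, -41, -36, -25, -8, -3, 8, 13]
  [32, -17, 22, -5, 9] -> [32, 22, 9, -5, -17] -> [33, 23, 10, -4, -16] -> [-16, -4, 10, 23, 33]
  [25, -41, -11, 44, 22, -45, 26, 21, 41, -35] -> [44, 41, 26, 25, 22, 21, -11, -35, -41, -45] -> [45, 42, 27, 26, 23, 22, -10, -34, -40, -44] -> [-44, -40, -34, -10, 22, 23, 26, 27, 42, 45]
  [-10, 20, 29] -> [29, 20, -10] -> [30, 21, -9] -> [-9, 21, 30]
  probe: [-34, -24, -39, -49, 48, -17] -> [48, -17, -24, -34, -39, -49] -> [49, -16, -23, -33, -38, -48] -> [-48, -38, -33, -23, -16, 49]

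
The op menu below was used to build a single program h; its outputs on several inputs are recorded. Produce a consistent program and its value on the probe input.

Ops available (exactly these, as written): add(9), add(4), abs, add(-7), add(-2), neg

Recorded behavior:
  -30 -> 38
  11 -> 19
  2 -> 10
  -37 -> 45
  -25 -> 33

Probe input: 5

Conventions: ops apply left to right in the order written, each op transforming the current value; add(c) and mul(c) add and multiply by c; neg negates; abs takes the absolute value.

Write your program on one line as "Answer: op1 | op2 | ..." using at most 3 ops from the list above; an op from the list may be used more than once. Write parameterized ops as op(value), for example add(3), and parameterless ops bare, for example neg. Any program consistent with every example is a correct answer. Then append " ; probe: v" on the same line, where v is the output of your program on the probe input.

abs | add(4) | add(4) ; probe: 13

Check, running the answer program on each example:
  -30 -> 30 -> 34 -> 38
  11 -> 11 -> 15 -> 19
  2 -> 2 -> 6 -> 10
  -37 -> 37 -> 41 -> 45
  -25 -> 25 -> 29 -> 33
  probe: 5 -> 5 -> 9 -> 13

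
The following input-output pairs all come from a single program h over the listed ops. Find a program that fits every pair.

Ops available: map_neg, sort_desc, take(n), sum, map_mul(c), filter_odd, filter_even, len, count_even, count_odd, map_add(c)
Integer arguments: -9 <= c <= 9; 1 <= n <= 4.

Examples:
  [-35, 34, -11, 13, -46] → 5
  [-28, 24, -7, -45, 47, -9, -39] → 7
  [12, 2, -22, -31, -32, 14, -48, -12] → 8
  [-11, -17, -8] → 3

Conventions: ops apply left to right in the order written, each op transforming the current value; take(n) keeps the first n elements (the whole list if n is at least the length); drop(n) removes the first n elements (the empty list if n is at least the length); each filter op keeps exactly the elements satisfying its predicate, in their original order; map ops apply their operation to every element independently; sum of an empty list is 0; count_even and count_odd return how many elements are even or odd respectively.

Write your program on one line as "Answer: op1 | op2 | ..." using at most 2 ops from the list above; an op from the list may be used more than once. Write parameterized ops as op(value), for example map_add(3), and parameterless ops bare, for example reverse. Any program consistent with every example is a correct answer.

map_mul(6) | count_even

Check, running the answer program on each example:
  [-35, 34, -11, 13, -46] -> [-210, 204, -66, 78, -276] -> 5
  [-28, 24, -7, -45, 47, -9, -39] -> [-168, 144, -42, -270, 282, -54, -234] -> 7
  [12, 2, -22, -31, -32, 14, -48, -12] -> [72, 12, -132, -186, -192, 84, -288, -72] -> 8
  [-11, -17, -8] -> [-66, -102, -48] -> 3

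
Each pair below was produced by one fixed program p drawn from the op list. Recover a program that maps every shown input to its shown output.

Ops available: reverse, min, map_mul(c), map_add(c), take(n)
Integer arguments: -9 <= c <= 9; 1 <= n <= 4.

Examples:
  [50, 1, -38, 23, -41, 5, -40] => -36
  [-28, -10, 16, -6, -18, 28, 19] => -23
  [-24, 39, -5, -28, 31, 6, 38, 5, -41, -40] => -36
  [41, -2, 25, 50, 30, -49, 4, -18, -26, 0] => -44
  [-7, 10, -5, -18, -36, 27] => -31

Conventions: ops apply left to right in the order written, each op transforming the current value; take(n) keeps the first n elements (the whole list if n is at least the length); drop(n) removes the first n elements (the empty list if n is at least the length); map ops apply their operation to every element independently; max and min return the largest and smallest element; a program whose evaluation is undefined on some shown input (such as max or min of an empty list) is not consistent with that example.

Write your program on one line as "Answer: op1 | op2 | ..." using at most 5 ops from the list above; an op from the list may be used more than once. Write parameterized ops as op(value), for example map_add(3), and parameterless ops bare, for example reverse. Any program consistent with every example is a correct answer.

map_add(8) | map_add(-4) | map_add(1) | reverse | min

Check, running the answer program on each example:
  [50, 1, -38, 23, -41, 5, -40] -> [58, 9, -30, 31, -33, 13, -32] -> [54, 5, -34, 27, -37, 9, -36] -> [55, 6, -33, 28, -36, 10, -35] -> [-35, 10, -36, 28, -33, 6, 55] -> -36
  [-28, -10, 16, -6, -18, 28, 19] -> [-20, -2, 24, 2, -10, 36, 27] -> [-24, -6, 20, -2, -14, 32, 23] -> [-23, -5, 21, -1, -13, 33, 24] -> [24, 33, -13, -1, 21, -5, -23] -> -23
  [-24, 39, -5, -28, 31, 6, 38, 5, -41, -40] -> [-16, 47, 3, -20, 39, 14, 46, 13, -33, -32] -> [-20, 43, -1, -24, 35, 10, 42, 9, -37, -36] -> [-19, 44, 0, -23, 36, 11, 43, 10, -36, -35] -> [-35, -36, 10, 43, 11, 36, -23, 0, 44, -19] -> -36
  [41, -2, 25, 50, 30, -49, 4, -18, -26, 0] -> [49, 6, 33, 58, 38, -41, 12, -10, -18, 8] -> [45, 2, 29, 54, 34, -45, 8, -14, -22, 4] -> [46, 3, 30, 55, 35, -44, 9, -13, -21, 5] -> [5, -21, -13, 9, -44, 35, 55, 30, 3, 46] -> -44
  [-7, 10, -5, -18, -36, 27] -> [1, 18, 3, -10, -28, 35] -> [-3, 14, -1, -14, -32, 31] -> [-2, 15, 0, -13, -31, 32] -> [32, -31, -13, 0, 15, -2] -> -31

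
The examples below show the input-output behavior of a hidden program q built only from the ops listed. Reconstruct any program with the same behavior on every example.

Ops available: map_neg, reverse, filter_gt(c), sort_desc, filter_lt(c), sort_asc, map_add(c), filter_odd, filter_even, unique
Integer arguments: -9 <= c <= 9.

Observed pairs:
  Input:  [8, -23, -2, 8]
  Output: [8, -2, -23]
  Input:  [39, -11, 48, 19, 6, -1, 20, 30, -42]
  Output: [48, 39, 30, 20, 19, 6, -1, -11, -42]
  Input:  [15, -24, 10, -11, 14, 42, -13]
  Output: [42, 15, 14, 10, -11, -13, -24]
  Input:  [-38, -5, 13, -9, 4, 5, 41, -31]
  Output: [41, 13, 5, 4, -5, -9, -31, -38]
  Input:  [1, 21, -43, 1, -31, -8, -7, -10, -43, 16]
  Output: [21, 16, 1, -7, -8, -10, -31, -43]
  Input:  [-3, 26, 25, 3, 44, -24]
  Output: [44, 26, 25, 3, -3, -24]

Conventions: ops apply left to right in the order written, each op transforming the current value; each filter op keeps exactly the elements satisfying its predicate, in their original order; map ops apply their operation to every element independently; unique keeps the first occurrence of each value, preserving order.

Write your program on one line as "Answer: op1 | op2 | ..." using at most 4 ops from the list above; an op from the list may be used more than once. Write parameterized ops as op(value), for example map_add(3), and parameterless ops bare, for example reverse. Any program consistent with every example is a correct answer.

sort_asc | unique | sort_desc

Check, running the answer program on each example:
  [8, -23, -2, 8] -> [-23, -2, 8, 8] -> [-23, -2, 8] -> [8, -2, -23]
  [39, -11, 48, 19, 6, -1, 20, 30, -42] -> [-42, -11, -1, 6, 19, 20, 30, 39, 48] -> [-42, -11, -1, 6, 19, 20, 30, 39, 48] -> [48, 39, 30, 20, 19, 6, -1, -11, -42]
  [15, -24, 10, -11, 14, 42, -13] -> [-24, -13, -11, 10, 14, 15, 42] -> [-24, -13, -11, 10, 14, 15, 42] -> [42, 15, 14, 10, -11, -13, -24]
  [-38, -5, 13, -9, 4, 5, 41, -31] -> [-38, -31, -9, -5, 4, 5, 13, 41] -> [-38, -31, -9, -5, 4, 5, 13, 41] -> [41, 13, 5, 4, -5, -9, -31, -38]
  [1, 21, -43, 1, -31, -8, -7, -10, -43, 16] -> [-43, -43, -31, -10, -8, -7, 1, 1, 16, 21] -> [-43, -31, -10, -8, -7, 1, 16, 21] -> [21, 16, 1, -7, -8, -10, -31, -43]
  [-3, 26, 25, 3, 44, -24] -> [-24, -3, 3, 25, 26, 44] -> [-24, -3, 3, 25, 26, 44] -> [44, 26, 25, 3, -3, -24]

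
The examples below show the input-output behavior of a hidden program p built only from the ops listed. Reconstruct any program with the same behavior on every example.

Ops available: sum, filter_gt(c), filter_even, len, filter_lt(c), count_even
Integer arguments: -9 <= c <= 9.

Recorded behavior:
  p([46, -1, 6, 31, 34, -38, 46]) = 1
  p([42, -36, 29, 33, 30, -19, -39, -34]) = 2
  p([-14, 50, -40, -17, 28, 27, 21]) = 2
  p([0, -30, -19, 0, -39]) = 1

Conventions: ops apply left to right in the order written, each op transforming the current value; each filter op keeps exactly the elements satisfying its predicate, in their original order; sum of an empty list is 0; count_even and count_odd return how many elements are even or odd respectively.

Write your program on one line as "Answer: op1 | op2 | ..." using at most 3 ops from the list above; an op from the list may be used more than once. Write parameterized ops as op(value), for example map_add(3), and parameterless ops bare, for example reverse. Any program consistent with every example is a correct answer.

filter_even | filter_lt(-3) | count_even

Check, running the answer program on each example:
  [46, -1, 6, 31, 34, -38, 46] -> [46, 6, 34, -38, 46] -> [-38] -> 1
  [42, -36, 29, 33, 30, -19, -39, -34] -> [42, -36, 30, -34] -> [-36, -34] -> 2
  [-14, 50, -40, -17, 28, 27, 21] -> [-14, 50, -40, 28] -> [-14, -40] -> 2
  [0, -30, -19, 0, -39] -> [0, -30, 0] -> [-30] -> 1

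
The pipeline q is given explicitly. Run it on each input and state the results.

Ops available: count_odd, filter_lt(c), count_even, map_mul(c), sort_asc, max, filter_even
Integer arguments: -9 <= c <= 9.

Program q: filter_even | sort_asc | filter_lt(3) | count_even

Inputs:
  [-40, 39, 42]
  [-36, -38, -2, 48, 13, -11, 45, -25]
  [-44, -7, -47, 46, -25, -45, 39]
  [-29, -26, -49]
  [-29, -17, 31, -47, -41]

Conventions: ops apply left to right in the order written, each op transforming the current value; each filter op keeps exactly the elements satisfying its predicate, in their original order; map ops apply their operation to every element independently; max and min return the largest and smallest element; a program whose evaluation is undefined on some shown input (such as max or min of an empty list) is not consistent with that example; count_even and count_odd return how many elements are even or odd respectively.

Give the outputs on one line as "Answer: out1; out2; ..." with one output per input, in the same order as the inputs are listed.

Execution, op by op:
  [-40, 39, 42] -> [-40, 42] -> [-40, 42] -> [-40] -> 1
  [-36, -38, -2, 48, 13, -11, 45, -25] -> [-36, -38, -2, 48] -> [-38, -36, -2, 48] -> [-38, -36, -2] -> 3
  [-44, -7, -47, 46, -25, -45, 39] -> [-44, 46] -> [-44, 46] -> [-44] -> 1
  [-29, -26, -49] -> [-26] -> [-26] -> [-26] -> 1
  [-29, -17, 31, -47, -41] -> [] -> [] -> [] -> 0

1; 3; 1; 1; 0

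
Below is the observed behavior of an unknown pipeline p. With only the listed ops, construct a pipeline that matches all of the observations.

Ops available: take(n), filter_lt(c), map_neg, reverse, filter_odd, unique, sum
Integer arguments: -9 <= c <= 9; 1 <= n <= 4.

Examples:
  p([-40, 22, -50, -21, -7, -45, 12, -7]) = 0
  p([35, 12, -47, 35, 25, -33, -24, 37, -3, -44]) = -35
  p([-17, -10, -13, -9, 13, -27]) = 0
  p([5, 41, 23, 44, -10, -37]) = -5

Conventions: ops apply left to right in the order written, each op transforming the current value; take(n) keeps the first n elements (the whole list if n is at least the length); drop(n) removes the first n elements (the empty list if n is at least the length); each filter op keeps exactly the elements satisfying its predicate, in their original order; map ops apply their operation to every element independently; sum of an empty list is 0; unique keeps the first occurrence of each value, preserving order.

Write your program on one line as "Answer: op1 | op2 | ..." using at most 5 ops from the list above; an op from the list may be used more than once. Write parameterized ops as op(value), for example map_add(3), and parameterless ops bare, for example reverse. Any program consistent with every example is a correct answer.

unique | map_neg | take(1) | filter_lt(-1) | sum

Check, running the answer program on each example:
  [-40, 22, -50, -21, -7, -45, 12, -7] -> [-40, 22, -50, -21, -7, -45, 12] -> [40, -22, 50, 21, 7, 45, -12] -> [40] -> [] -> 0
  [35, 12, -47, 35, 25, -33, -24, 37, -3, -44] -> [35, 12, -47, 25, -33, -24, 37, -3, -44] -> [-35, -12, 47, -25, 33, 24, -37, 3, 44] -> [-35] -> [-35] -> -35
  [-17, -10, -13, -9, 13, -27] -> [-17, -10, -13, -9, 13, -27] -> [17, 10, 13, 9, -13, 27] -> [17] -> [] -> 0
  [5, 41, 23, 44, -10, -37] -> [5, 41, 23, 44, -10, -37] -> [-5, -41, -23, -44, 10, 37] -> [-5] -> [-5] -> -5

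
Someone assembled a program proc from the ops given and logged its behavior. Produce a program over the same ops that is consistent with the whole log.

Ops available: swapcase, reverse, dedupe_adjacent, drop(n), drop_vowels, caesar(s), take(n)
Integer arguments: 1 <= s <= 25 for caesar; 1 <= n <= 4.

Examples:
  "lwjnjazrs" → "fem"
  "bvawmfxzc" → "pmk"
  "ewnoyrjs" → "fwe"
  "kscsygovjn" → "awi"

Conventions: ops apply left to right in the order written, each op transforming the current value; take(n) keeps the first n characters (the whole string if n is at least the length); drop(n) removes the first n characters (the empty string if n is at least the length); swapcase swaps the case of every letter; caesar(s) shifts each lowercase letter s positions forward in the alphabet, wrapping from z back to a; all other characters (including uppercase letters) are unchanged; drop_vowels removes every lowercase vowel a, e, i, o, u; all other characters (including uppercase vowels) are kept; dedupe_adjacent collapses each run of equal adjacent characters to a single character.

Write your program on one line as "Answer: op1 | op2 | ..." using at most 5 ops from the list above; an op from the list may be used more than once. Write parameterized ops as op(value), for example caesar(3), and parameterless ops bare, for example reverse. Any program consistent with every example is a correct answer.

drop(2) | reverse | caesar(13) | take(3)

Check, running the answer program on each example:
  "lwjnjazrs" -> "jnjazrs" -> "srzajnj" -> "femnwaw" -> "fem"
  "bvawmfxzc" -> "awmfxzc" -> "czxfmwa" -> "pmkszjn" -> "pmk"
  "ewnoyrjs" -> "noyrjs" -> "sjryon" -> "fwelba" -> "fwe"
  "kscsygovjn" -> "csygovjn" -> "njvogysc" -> "awibtlfp" -> "awi"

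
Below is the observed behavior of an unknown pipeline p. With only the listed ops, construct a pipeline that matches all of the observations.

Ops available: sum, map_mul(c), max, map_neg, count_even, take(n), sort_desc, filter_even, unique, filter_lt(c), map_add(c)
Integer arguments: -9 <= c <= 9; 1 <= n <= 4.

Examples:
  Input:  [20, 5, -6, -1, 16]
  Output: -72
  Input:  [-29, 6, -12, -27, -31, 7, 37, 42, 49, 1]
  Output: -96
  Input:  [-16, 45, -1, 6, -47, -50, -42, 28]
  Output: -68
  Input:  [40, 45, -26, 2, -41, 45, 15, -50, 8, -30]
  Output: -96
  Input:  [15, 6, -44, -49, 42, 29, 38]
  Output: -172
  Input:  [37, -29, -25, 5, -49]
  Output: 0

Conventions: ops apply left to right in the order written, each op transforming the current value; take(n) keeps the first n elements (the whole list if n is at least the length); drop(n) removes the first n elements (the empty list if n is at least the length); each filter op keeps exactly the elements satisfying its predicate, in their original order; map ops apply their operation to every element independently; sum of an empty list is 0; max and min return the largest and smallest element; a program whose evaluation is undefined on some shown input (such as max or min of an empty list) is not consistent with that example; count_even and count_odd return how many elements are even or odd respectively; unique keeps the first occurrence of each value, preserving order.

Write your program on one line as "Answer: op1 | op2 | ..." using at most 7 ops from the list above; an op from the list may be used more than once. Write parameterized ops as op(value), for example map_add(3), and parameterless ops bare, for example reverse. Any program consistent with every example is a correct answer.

filter_even | map_neg | filter_lt(-1) | map_mul(2) | filter_lt(-5) | sum

Check, running the answer program on each example:
  [20, 5, -6, -1, 16] -> [20, -6, 16] -> [-20, 6, -16] -> [-20, -16] -> [-40, -32] -> [-40, -32] -> -72
  [-29, 6, -12, -27, -31, 7, 37, 42, 49, 1] -> [6, -12, 42] -> [-6, 12, -42] -> [-6, -42] -> [-12, -84] -> [-12, -84] -> -96
  [-16, 45, -1, 6, -47, -50, -42, 28] -> [-16, 6, -50, -42, 28] -> [16, -6, 50, 42, -28] -> [-6, -28] -> [-12, -56] -> [-12, -56] -> -68
  [40, 45, -26, 2, -41, 45, 15, -50, 8, -30] -> [40, -26, 2, -50, 8, -30] -> [-40, 26, -2, 50, -8, 30] -> [-40, -2, -8] -> [-80, -4, -16] -> [-80, -16] -> -96
  [15, 6, -44, -49, 42, 29, 38] -> [6, -44, 42, 38] -> [-6, 44, -42, -38] -> [-6, -42, -38] -> [-12, -84, -76] -> [-12, -84, -76] -> -172
  [37, -29, -25, 5, -49] -> [] -> [] -> [] -> [] -> [] -> 0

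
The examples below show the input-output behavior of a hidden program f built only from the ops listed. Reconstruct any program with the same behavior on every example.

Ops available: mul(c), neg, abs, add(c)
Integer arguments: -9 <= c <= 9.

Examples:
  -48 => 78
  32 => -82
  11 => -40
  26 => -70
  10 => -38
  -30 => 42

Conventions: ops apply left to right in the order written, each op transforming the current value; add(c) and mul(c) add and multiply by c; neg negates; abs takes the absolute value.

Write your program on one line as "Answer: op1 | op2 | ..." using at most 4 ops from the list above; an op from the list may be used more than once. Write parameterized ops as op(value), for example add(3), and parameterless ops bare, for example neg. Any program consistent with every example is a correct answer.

add(9) | mul(2) | neg

Check, running the answer program on each example:
  -48 -> -39 -> -78 -> 78
  32 -> 41 -> 82 -> -82
  11 -> 20 -> 40 -> -40
  26 -> 35 -> 70 -> -70
  10 -> 19 -> 38 -> -38
  -30 -> -21 -> -42 -> 42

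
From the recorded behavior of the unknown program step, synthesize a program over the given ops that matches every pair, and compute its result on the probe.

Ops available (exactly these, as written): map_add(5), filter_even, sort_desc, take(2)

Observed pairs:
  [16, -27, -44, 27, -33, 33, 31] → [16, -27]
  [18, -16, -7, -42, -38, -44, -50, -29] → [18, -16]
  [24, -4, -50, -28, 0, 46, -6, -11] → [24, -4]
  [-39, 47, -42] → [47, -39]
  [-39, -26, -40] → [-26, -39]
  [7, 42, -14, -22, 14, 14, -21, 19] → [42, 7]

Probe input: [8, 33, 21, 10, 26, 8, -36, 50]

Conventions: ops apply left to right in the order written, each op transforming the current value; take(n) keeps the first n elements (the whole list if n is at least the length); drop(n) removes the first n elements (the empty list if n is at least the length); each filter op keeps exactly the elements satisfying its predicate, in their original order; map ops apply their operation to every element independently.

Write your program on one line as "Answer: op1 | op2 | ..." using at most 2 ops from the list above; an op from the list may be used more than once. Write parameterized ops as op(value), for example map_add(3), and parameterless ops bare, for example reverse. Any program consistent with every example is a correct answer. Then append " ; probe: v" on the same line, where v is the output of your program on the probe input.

take(2) | sort_desc ; probe: [33, 8]

Check, running the answer program on each example:
  [16, -27, -44, 27, -33, 33, 31] -> [16, -27] -> [16, -27]
  [18, -16, -7, -42, -38, -44, -50, -29] -> [18, -16] -> [18, -16]
  [24, -4, -50, -28, 0, 46, -6, -11] -> [24, -4] -> [24, -4]
  [-39, 47, -42] -> [-39, 47] -> [47, -39]
  [-39, -26, -40] -> [-39, -26] -> [-26, -39]
  [7, 42, -14, -22, 14, 14, -21, 19] -> [7, 42] -> [42, 7]
  probe: [8, 33, 21, 10, 26, 8, -36, 50] -> [8, 33] -> [33, 8]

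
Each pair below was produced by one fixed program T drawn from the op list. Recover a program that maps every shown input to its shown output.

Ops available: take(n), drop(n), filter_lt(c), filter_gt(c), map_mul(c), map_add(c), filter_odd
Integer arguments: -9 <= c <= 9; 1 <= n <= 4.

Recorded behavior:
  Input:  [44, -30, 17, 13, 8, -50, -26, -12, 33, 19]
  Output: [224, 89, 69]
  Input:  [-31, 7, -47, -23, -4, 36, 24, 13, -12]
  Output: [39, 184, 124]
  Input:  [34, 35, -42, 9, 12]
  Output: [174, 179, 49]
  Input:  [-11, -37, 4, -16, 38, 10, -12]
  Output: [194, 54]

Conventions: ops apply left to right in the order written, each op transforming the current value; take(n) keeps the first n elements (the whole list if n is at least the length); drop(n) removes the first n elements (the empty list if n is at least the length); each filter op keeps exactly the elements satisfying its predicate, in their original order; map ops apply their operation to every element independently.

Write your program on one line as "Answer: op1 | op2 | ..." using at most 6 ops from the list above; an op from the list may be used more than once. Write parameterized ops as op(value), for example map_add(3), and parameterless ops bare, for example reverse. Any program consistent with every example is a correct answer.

filter_gt(6) | map_mul(5) | map_add(-2) | map_add(6) | take(3)

Check, running the answer program on each example:
  [44, -30, 17, 13, 8, -50, -26, -12, 33, 19] -> [44, 17, 13, 8, 33, 19] -> [220, 85, 65, 40, 165, 95] -> [218, 83, 63, 38, 163, 93] -> [224, 89, 69, 44, 169, 99] -> [224, 89, 69]
  [-31, 7, -47, -23, -4, 36, 24, 13, -12] -> [7, 36, 24, 13] -> [35, 180, 120, 65] -> [33, 178, 118, 63] -> [39, 184, 124, 69] -> [39, 184, 124]
  [34, 35, -42, 9, 12] -> [34, 35, 9, 12] -> [170, 175, 45, 60] -> [168, 173, 43, 58] -> [174, 179, 49, 64] -> [174, 179, 49]
  [-11, -37, 4, -16, 38, 10, -12] -> [38, 10] -> [190, 50] -> [188, 48] -> [194, 54] -> [194, 54]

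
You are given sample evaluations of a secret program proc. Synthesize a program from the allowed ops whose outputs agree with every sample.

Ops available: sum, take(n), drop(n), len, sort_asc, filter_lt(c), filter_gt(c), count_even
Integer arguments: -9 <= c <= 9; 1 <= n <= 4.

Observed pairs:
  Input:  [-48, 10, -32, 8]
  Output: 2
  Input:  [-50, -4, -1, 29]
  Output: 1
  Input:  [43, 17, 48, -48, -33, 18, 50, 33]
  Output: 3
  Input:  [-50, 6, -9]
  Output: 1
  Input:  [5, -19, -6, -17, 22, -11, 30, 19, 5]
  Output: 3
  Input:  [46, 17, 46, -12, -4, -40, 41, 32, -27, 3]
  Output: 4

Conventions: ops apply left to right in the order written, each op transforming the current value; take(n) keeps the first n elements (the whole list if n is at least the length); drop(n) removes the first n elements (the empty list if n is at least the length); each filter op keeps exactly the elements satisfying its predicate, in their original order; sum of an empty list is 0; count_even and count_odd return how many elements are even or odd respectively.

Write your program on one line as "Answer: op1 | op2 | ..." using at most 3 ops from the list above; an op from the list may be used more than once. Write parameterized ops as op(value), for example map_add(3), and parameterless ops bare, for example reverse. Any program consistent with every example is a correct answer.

filter_gt(-8) | count_even

Check, running the answer program on each example:
  [-48, 10, -32, 8] -> [10, 8] -> 2
  [-50, -4, -1, 29] -> [-4, -1, 29] -> 1
  [43, 17, 48, -48, -33, 18, 50, 33] -> [43, 17, 48, 18, 50, 33] -> 3
  [-50, 6, -9] -> [6] -> 1
  [5, -19, -6, -17, 22, -11, 30, 19, 5] -> [5, -6, 22, 30, 19, 5] -> 3
  [46, 17, 46, -12, -4, -40, 41, 32, -27, 3] -> [46, 17, 46, -4, 41, 32, 3] -> 4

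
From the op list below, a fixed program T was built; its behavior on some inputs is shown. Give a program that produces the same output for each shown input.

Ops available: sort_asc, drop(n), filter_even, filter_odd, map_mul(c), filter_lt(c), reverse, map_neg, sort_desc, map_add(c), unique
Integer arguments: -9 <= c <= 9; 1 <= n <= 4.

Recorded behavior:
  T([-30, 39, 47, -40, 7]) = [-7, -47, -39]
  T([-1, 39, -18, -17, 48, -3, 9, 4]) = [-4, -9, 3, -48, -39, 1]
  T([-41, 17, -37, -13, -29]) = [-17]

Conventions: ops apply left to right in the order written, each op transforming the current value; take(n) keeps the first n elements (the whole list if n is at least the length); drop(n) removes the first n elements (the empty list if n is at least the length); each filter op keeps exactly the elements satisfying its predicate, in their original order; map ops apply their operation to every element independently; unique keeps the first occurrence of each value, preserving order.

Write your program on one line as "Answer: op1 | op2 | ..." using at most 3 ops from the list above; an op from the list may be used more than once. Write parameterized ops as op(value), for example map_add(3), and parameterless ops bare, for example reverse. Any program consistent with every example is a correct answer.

reverse | map_neg | filter_lt(4)

Check, running the answer program on each example:
  [-30, 39, 47, -40, 7] -> [7, -40, 47, 39, -30] -> [-7, 40, -47, -39, 30] -> [-7, -47, -39]
  [-1, 39, -18, -17, 48, -3, 9, 4] -> [4, 9, -3, 48, -17, -18, 39, -1] -> [-4, -9, 3, -48, 17, 18, -39, 1] -> [-4, -9, 3, -48, -39, 1]
  [-41, 17, -37, -13, -29] -> [-29, -13, -37, 17, -41] -> [29, 13, 37, -17, 41] -> [-17]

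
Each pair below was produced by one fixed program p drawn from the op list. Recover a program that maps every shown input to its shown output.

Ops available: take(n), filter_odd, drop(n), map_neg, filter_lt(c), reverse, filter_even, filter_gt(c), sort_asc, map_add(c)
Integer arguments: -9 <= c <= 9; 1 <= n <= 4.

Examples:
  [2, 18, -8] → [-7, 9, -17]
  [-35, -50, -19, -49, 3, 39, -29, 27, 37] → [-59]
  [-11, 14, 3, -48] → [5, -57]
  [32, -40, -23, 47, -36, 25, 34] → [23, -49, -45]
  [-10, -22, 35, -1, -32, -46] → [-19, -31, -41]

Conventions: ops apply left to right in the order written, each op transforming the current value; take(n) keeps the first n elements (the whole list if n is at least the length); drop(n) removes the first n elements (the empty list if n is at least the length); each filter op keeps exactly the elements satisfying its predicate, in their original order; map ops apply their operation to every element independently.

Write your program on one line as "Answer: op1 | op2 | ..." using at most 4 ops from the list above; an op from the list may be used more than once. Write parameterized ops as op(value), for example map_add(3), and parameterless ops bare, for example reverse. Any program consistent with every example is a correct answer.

filter_even | take(3) | map_add(-9)

Check, running the answer program on each example:
  [2, 18, -8] -> [2, 18, -8] -> [2, 18, -8] -> [-7, 9, -17]
  [-35, -50, -19, -49, 3, 39, -29, 27, 37] -> [-50] -> [-50] -> [-59]
  [-11, 14, 3, -48] -> [14, -48] -> [14, -48] -> [5, -57]
  [32, -40, -23, 47, -36, 25, 34] -> [32, -40, -36, 34] -> [32, -40, -36] -> [23, -49, -45]
  [-10, -22, 35, -1, -32, -46] -> [-10, -22, -32, -46] -> [-10, -22, -32] -> [-19, -31, -41]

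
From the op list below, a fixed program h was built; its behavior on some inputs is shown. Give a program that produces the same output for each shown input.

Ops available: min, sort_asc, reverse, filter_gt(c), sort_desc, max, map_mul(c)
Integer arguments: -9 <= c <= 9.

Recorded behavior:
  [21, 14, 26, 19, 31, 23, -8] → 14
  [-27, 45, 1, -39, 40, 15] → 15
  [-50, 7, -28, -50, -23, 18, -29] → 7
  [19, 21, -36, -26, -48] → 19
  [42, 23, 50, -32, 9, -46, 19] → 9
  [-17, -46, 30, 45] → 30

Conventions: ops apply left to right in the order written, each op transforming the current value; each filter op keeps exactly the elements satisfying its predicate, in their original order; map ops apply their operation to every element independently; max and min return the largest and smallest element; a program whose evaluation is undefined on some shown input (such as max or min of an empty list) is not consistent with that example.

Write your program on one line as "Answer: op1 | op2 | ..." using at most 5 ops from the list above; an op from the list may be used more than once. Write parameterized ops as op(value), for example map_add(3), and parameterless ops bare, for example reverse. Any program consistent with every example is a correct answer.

reverse | sort_asc | reverse | filter_gt(1) | min

Check, running the answer program on each example:
  [21, 14, 26, 19, 31, 23, -8] -> [-8, 23, 31, 19, 26, 14, 21] -> [-8, 14, 19, 21, 23, 26, 31] -> [31, 26, 23, 21, 19, 14, -8] -> [31, 26, 23, 21, 19, 14] -> 14
  [-27, 45, 1, -39, 40, 15] -> [15, 40, -39, 1, 45, -27] -> [-39, -27, 1, 15, 40, 45] -> [45, 40, 15, 1, -27, -39] -> [45, 40, 15] -> 15
  [-50, 7, -28, -50, -23, 18, -29] -> [-29, 18, -23, -50, -28, 7, -50] -> [-50, -50, -29, -28, -23, 7, 18] -> [18, 7, -23, -28, -29, -50, -50] -> [18, 7] -> 7
  [19, 21, -36, -26, -48] -> [-48, -26, -36, 21, 19] -> [-48, -36, -26, 19, 21] -> [21, 19, -26, -36, -48] -> [21, 19] -> 19
  [42, 23, 50, -32, 9, -46, 19] -> [19, -46, 9, -32, 50, 23, 42] -> [-46, -32, 9, 19, 23, 42, 50] -> [50, 42, 23, 19, 9, -32, -46] -> [50, 42, 23, 19, 9] -> 9
  [-17, -46, 30, 45] -> [45, 30, -46, -17] -> [-46, -17, 30, 45] -> [45, 30, -17, -46] -> [45, 30] -> 30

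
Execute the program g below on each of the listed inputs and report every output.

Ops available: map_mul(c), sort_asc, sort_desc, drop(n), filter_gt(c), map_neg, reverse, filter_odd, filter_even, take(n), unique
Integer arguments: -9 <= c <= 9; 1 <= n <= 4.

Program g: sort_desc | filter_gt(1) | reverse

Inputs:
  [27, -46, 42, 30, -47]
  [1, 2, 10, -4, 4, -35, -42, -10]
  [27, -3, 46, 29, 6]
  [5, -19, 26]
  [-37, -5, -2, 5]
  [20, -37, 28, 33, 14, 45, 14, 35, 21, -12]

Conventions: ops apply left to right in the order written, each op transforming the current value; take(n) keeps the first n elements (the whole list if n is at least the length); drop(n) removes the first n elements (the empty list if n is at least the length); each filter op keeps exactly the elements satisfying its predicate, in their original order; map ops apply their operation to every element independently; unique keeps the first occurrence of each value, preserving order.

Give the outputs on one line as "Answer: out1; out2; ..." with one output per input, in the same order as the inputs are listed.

Execution, op by op:
  [27, -46, 42, 30, -47] -> [42, 30, 27, -46, -47] -> [42, 30, 27] -> [27, 30, 42]
  [1, 2, 10, -4, 4, -35, -42, -10] -> [10, 4, 2, 1, -4, -10, -35, -42] -> [10, 4, 2] -> [2, 4, 10]
  [27, -3, 46, 29, 6] -> [46, 29, 27, 6, -3] -> [46, 29, 27, 6] -> [6, 27, 29, 46]
  [5, -19, 26] -> [26, 5, -19] -> [26, 5] -> [5, 26]
  [-37, -5, -2, 5] -> [5, -2, -5, -37] -> [5] -> [5]
  [20, -37, 28, 33, 14, 45, 14, 35, 21, -12] -> [45, 35, 33, 28, 21, 20, 14, 14, -12, -37] -> [45, 35, 33, 28, 21, 20, 14, 14] -> [14, 14, 20, 21, 28, 33, 35, 45]

[27, 30, 42]; [2, 4, 10]; [6, 27, 29, 46]; [5, 26]; [5]; [14, 14, 20, 21, 28, 33, 35, 45]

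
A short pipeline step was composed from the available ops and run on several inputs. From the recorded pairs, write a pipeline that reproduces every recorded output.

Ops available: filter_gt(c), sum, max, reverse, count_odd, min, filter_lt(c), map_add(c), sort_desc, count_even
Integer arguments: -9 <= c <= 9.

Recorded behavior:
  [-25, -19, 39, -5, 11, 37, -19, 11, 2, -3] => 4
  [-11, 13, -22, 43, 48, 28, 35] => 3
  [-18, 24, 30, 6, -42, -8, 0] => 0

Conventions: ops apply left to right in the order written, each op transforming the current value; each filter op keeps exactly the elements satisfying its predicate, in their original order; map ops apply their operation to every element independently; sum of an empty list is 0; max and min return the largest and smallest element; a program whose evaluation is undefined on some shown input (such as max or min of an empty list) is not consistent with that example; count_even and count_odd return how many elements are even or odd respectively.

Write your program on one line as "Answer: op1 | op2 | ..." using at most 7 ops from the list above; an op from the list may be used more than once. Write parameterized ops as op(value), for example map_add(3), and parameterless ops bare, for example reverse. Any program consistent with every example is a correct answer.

sort_desc | map_add(-3) | filter_gt(5) | reverse | map_add(-8) | count_even

Check, running the answer program on each example:
  [-25, -19, 39, -5, 11, 37, -19, 11, 2, -3] -> [39, 37, 11, 11, 2, -3, -5, -19, -19, -25] -> [36, 34, 8, 8, -1, -6, -8, -22, -22, -28] -> [36, 34, 8, 8] -> [8, 8, 34, 36] -> [0, 0, 26, 28] -> 4
  [-11, 13, -22, 43, 48, 28, 35] -> [48, 43, 35, 28, 13, -11, -22] -> [45, 40, 32, 25, 10, -14, -25] -> [45, 40, 32, 25, 10] -> [10, 25, 32, 40, 45] -> [2, 17, 24, 32, 37] -> 3
  [-18, 24, 30, 6, -42, -8, 0] -> [30, 24, 6, 0, -8, -18, -42] -> [27, 21, 3, -3, -11, -21, -45] -> [27, 21] -> [21, 27] -> [13, 19] -> 0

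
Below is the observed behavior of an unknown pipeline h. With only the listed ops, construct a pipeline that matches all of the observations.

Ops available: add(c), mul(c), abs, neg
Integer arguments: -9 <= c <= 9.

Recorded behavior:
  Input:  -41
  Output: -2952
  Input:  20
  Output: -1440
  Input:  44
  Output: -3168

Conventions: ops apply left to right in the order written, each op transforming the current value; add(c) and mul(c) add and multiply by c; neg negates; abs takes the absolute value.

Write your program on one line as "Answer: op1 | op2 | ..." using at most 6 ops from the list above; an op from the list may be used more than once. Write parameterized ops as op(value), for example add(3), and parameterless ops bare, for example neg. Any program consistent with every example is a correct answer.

neg | mul(-8) | abs | neg | mul(9)

Check, running the answer program on each example:
  -41 -> 41 -> -328 -> 328 -> -328 -> -2952
  20 -> -20 -> 160 -> 160 -> -160 -> -1440
  44 -> -44 -> 352 -> 352 -> -352 -> -3168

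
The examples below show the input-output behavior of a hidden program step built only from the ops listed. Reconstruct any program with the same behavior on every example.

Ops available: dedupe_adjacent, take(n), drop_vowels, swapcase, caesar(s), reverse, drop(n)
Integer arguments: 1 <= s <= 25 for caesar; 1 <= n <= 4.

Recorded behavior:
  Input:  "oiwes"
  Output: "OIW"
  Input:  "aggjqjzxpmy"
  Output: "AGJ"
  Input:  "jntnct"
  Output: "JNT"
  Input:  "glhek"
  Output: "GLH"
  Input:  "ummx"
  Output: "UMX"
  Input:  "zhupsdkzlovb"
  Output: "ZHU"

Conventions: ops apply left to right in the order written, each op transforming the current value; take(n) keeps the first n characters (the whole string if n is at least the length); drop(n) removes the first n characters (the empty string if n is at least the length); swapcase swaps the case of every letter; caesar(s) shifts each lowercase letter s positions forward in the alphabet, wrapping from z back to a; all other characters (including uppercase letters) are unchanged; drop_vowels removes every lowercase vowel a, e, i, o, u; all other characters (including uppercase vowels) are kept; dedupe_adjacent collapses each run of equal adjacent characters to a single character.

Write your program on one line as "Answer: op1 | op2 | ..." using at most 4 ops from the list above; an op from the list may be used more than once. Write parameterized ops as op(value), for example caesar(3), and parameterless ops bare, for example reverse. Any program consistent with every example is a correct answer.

swapcase | dedupe_adjacent | take(3)

Check, running the answer program on each example:
  "oiwes" -> "OIWES" -> "OIWES" -> "OIW"
  "aggjqjzxpmy" -> "AGGJQJZXPMY" -> "AGJQJZXPMY" -> "AGJ"
  "jntnct" -> "JNTNCT" -> "JNTNCT" -> "JNT"
  "glhek" -> "GLHEK" -> "GLHEK" -> "GLH"
  "ummx" -> "UMMX" -> "UMX" -> "UMX"
  "zhupsdkzlovb" -> "ZHUPSDKZLOVB" -> "ZHUPSDKZLOVB" -> "ZHU"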